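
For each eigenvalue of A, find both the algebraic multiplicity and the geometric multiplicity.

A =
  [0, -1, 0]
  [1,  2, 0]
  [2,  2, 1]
λ = 1: alg = 3, geom = 2

Step 1 — factor the characteristic polynomial to read off the algebraic multiplicities:
  χ_A(x) = (x - 1)^3

Step 2 — compute geometric multiplicities via the rank-nullity identity g(λ) = n − rank(A − λI):
  rank(A − (1)·I) = 1, so dim ker(A − (1)·I) = n − 1 = 2

Summary:
  λ = 1: algebraic multiplicity = 3, geometric multiplicity = 2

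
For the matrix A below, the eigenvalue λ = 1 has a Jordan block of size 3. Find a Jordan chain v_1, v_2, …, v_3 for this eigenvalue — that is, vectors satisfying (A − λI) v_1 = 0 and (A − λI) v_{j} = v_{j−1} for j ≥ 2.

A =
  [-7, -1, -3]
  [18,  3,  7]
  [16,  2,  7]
A Jordan chain for λ = 1 of length 3:
v_1 = (-2, 4, 4)ᵀ
v_2 = (-8, 18, 16)ᵀ
v_3 = (1, 0, 0)ᵀ

Let N = A − (1)·I. We want v_3 with N^3 v_3 = 0 but N^2 v_3 ≠ 0; then v_{j-1} := N · v_j for j = 3, …, 2.

Pick v_3 = (1, 0, 0)ᵀ.
Then v_2 = N · v_3 = (-8, 18, 16)ᵀ.
Then v_1 = N · v_2 = (-2, 4, 4)ᵀ.

Sanity check: (A − (1)·I) v_1 = (0, 0, 0)ᵀ = 0. ✓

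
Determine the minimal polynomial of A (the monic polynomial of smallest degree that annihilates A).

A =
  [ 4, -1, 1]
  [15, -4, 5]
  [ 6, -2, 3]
x^2 - 2*x + 1

The characteristic polynomial is χ_A(x) = (x - 1)^3, so the eigenvalues are known. The minimal polynomial is
  m_A(x) = Π_λ (x − λ)^{k_λ}
where k_λ is the size of the *largest* Jordan block for λ (equivalently, the smallest k with (A − λI)^k v = 0 for every generalised eigenvector v of λ).

  λ = 1: largest Jordan block has size 2, contributing (x − 1)^2

So m_A(x) = (x - 1)^2 = x^2 - 2*x + 1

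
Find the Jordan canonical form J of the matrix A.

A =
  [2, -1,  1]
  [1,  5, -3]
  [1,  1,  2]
J_3(3)

The characteristic polynomial is
  det(x·I − A) = x^3 - 9*x^2 + 27*x - 27 = (x - 3)^3

Eigenvalues and multiplicities (the geometric multiplicity of λ is n − rank(A − λI), which equals the number of Jordan blocks for λ):
  λ = 3: algebraic multiplicity = 3, geometric multiplicity = 1

Determining the block sizes for each eigenvalue:
  λ = 3: one block (gm = 1), so the single block has size am = 3 → block sizes [3]

Assembling the blocks gives a Jordan form
J =
  [3, 1, 0]
  [0, 3, 1]
  [0, 0, 3]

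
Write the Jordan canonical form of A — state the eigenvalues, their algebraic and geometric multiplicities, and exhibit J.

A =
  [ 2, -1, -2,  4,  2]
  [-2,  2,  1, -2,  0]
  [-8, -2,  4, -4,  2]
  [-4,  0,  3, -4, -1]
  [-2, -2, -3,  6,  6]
J_3(2) ⊕ J_2(2)

The characteristic polynomial is
  det(x·I − A) = x^5 - 10*x^4 + 40*x^3 - 80*x^2 + 80*x - 32 = (x - 2)^5

Eigenvalues and multiplicities (the geometric multiplicity of λ is n − rank(A − λI), which equals the number of Jordan blocks for λ):
  λ = 2: algebraic multiplicity = 5, geometric multiplicity = 2

Determining the block sizes for each eigenvalue:
  λ = 2: with am = 5 and gm = 2, the partition is not yet determined (e.g. several partitions of 5 into 2 parts exist). Let N = A − (2)·I. Computing rank(N^1) = 3, rank(N^2) = 1, rank(N^3) = 0; the number of blocks of size ≥ j is rank(N^{j−1}) − rank(N^j), giving [2, 2, 1]. So we have 1 block(s) of size 3, 1 block(s) of size 2 → block sizes [3, 2]

Assembling the blocks gives a Jordan form
J =
  [2, 1, 0, 0, 0]
  [0, 2, 1, 0, 0]
  [0, 0, 2, 0, 0]
  [0, 0, 0, 2, 1]
  [0, 0, 0, 0, 2]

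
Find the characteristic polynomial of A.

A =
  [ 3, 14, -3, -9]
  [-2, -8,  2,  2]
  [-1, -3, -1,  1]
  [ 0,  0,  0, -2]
x^4 + 8*x^3 + 24*x^2 + 32*x + 16

Expanding det(x·I − A) (e.g. by cofactor expansion or by noting that A is similar to its Jordan form J, which has the same characteristic polynomial as A) gives
  χ_A(x) = x^4 + 8*x^3 + 24*x^2 + 32*x + 16
which factors as (x + 2)^4. The eigenvalues (with algebraic multiplicities) are λ = -2 with multiplicity 4.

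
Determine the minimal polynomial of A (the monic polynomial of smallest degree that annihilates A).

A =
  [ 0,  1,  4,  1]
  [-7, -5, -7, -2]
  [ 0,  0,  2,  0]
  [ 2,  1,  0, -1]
x^4 + 4*x^3 - 16*x - 16

The characteristic polynomial is χ_A(x) = (x - 2)*(x + 2)^3, so the eigenvalues are known. The minimal polynomial is
  m_A(x) = Π_λ (x − λ)^{k_λ}
where k_λ is the size of the *largest* Jordan block for λ (equivalently, the smallest k with (A − λI)^k v = 0 for every generalised eigenvector v of λ).

  λ = -2: largest Jordan block has size 3, contributing (x + 2)^3
  λ = 2: largest Jordan block has size 1, contributing (x − 2)

So m_A(x) = (x - 2)*(x + 2)^3 = x^4 + 4*x^3 - 16*x - 16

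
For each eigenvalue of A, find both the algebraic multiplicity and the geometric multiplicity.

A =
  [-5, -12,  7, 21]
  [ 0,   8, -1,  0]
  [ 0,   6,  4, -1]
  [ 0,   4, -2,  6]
λ = -5: alg = 1, geom = 1; λ = 6: alg = 3, geom = 1

Step 1 — factor the characteristic polynomial to read off the algebraic multiplicities:
  χ_A(x) = (x - 6)^3*(x + 5)

Step 2 — compute geometric multiplicities via the rank-nullity identity g(λ) = n − rank(A − λI):
  rank(A − (-5)·I) = 3, so dim ker(A − (-5)·I) = n − 3 = 1
  rank(A − (6)·I) = 3, so dim ker(A − (6)·I) = n − 3 = 1

Summary:
  λ = -5: algebraic multiplicity = 1, geometric multiplicity = 1
  λ = 6: algebraic multiplicity = 3, geometric multiplicity = 1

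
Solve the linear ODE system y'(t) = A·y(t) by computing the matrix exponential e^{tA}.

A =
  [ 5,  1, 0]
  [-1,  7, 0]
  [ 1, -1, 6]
e^{tA} =
  [-t*exp(6*t) + exp(6*t), t*exp(6*t), 0]
  [-t*exp(6*t), t*exp(6*t) + exp(6*t), 0]
  [t*exp(6*t), -t*exp(6*t), exp(6*t)]

Strategy: write A = P · J · P⁻¹ where J is a Jordan canonical form, so e^{tA} = P · e^{tJ} · P⁻¹, and e^{tJ} can be computed block-by-block.

A has Jordan form
J =
  [6, 1, 0]
  [0, 6, 0]
  [0, 0, 6]
(up to reordering of blocks).

Per-block formulas:
  For a 1×1 block at λ = 6: exp(t · [6]) = [e^(6t)].
  For a 2×2 Jordan block J_2(6): exp(t · J_2(6)) = e^(6t)·(I + t·N), where N is the 2×2 nilpotent shift.

After assembling e^{tJ} and conjugating by P, we get:

e^{tA} =
  [-t*exp(6*t) + exp(6*t), t*exp(6*t), 0]
  [-t*exp(6*t), t*exp(6*t) + exp(6*t), 0]
  [t*exp(6*t), -t*exp(6*t), exp(6*t)]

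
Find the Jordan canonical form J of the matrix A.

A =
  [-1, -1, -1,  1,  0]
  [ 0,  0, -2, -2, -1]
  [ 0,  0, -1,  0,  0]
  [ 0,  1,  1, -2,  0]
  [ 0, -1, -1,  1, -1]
J_3(-1) ⊕ J_1(-1) ⊕ J_1(-1)

The characteristic polynomial is
  det(x·I − A) = x^5 + 5*x^4 + 10*x^3 + 10*x^2 + 5*x + 1 = (x + 1)^5

Eigenvalues and multiplicities (the geometric multiplicity of λ is n − rank(A − λI), which equals the number of Jordan blocks for λ):
  λ = -1: algebraic multiplicity = 5, geometric multiplicity = 3

Determining the block sizes for each eigenvalue:
  λ = -1: with am = 5 and gm = 3, the partition is not yet determined (e.g. several partitions of 5 into 3 parts exist). Let N = A − (-1)·I. Computing rank(N^1) = 2, rank(N^2) = 1, rank(N^3) = 0; the number of blocks of size ≥ j is rank(N^{j−1}) − rank(N^j), giving [3, 1, 1]. So we have 1 block(s) of size 3, 2 block(s) of size 1 → block sizes [3, 1, 1]

Assembling the blocks gives a Jordan form
J =
  [-1,  1,  0,  0,  0]
  [ 0, -1,  1,  0,  0]
  [ 0,  0, -1,  0,  0]
  [ 0,  0,  0, -1,  0]
  [ 0,  0,  0,  0, -1]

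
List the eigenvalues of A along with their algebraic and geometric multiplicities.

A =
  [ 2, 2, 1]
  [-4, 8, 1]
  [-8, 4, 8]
λ = 6: alg = 3, geom = 2

Step 1 — factor the characteristic polynomial to read off the algebraic multiplicities:
  χ_A(x) = (x - 6)^3

Step 2 — compute geometric multiplicities via the rank-nullity identity g(λ) = n − rank(A − λI):
  rank(A − (6)·I) = 1, so dim ker(A − (6)·I) = n − 1 = 2

Summary:
  λ = 6: algebraic multiplicity = 3, geometric multiplicity = 2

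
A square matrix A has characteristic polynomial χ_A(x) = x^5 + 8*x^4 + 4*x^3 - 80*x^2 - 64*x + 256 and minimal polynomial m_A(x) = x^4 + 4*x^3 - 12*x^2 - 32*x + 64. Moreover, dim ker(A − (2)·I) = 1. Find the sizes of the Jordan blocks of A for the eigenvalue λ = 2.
Block sizes for λ = 2: [2]

Step 1 — from the characteristic polynomial, algebraic multiplicity of λ = 2 is 2. From dim ker(A − (2)·I) = 1, there are exactly 1 Jordan blocks for λ = 2.
Step 2 — from the minimal polynomial, the factor (x − 2)^2 tells us the largest block for λ = 2 has size 2.
Step 3 — with total size 2, 1 blocks, and largest block 2, the block sizes (in nonincreasing order) are [2].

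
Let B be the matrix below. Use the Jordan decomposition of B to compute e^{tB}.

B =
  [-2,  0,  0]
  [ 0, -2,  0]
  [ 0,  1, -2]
e^{tB} =
  [exp(-2*t), 0, 0]
  [0, exp(-2*t), 0]
  [0, t*exp(-2*t), exp(-2*t)]

Strategy: write B = P · J · P⁻¹ where J is a Jordan canonical form, so e^{tB} = P · e^{tJ} · P⁻¹, and e^{tJ} can be computed block-by-block.

B has Jordan form
J =
  [-2,  1,  0]
  [ 0, -2,  0]
  [ 0,  0, -2]
(up to reordering of blocks).

Per-block formulas:
  For a 2×2 Jordan block J_2(-2): exp(t · J_2(-2)) = e^(-2t)·(I + t·N), where N is the 2×2 nilpotent shift.
  For a 1×1 block at λ = -2: exp(t · [-2]) = [e^(-2t)].

After assembling e^{tJ} and conjugating by P, we get:

e^{tB} =
  [exp(-2*t), 0, 0]
  [0, exp(-2*t), 0]
  [0, t*exp(-2*t), exp(-2*t)]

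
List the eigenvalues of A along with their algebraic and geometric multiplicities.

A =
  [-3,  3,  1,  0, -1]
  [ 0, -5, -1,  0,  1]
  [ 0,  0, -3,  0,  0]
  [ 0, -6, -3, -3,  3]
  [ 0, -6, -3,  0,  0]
λ = -3: alg = 4, geom = 3; λ = -2: alg = 1, geom = 1

Step 1 — factor the characteristic polynomial to read off the algebraic multiplicities:
  χ_A(x) = (x + 2)*(x + 3)^4

Step 2 — compute geometric multiplicities via the rank-nullity identity g(λ) = n − rank(A − λI):
  rank(A − (-3)·I) = 2, so dim ker(A − (-3)·I) = n − 2 = 3
  rank(A − (-2)·I) = 4, so dim ker(A − (-2)·I) = n − 4 = 1

Summary:
  λ = -3: algebraic multiplicity = 4, geometric multiplicity = 3
  λ = -2: algebraic multiplicity = 1, geometric multiplicity = 1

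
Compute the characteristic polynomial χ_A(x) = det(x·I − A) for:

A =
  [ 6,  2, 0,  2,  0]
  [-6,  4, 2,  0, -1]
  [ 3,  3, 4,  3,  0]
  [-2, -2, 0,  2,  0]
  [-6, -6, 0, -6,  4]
x^5 - 20*x^4 + 160*x^3 - 640*x^2 + 1280*x - 1024

Expanding det(x·I − A) (e.g. by cofactor expansion or by noting that A is similar to its Jordan form J, which has the same characteristic polynomial as A) gives
  χ_A(x) = x^5 - 20*x^4 + 160*x^3 - 640*x^2 + 1280*x - 1024
which factors as (x - 4)^5. The eigenvalues (with algebraic multiplicities) are λ = 4 with multiplicity 5.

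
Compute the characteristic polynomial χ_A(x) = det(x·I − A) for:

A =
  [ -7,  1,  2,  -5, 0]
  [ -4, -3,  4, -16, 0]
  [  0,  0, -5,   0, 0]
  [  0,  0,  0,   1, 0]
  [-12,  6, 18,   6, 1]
x^5 + 13*x^4 + 46*x^3 - 10*x^2 - 175*x + 125

Expanding det(x·I − A) (e.g. by cofactor expansion or by noting that A is similar to its Jordan form J, which has the same characteristic polynomial as A) gives
  χ_A(x) = x^5 + 13*x^4 + 46*x^3 - 10*x^2 - 175*x + 125
which factors as (x - 1)^2*(x + 5)^3. The eigenvalues (with algebraic multiplicities) are λ = -5 with multiplicity 3, λ = 1 with multiplicity 2.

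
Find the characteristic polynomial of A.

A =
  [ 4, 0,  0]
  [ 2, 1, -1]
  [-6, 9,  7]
x^3 - 12*x^2 + 48*x - 64

Expanding det(x·I − A) (e.g. by cofactor expansion or by noting that A is similar to its Jordan form J, which has the same characteristic polynomial as A) gives
  χ_A(x) = x^3 - 12*x^2 + 48*x - 64
which factors as (x - 4)^3. The eigenvalues (with algebraic multiplicities) are λ = 4 with multiplicity 3.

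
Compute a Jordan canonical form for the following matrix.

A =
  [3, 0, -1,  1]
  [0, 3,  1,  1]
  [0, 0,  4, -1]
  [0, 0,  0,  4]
J_1(3) ⊕ J_1(3) ⊕ J_2(4)

The characteristic polynomial is
  det(x·I − A) = x^4 - 14*x^3 + 73*x^2 - 168*x + 144 = (x - 4)^2*(x - 3)^2

Eigenvalues and multiplicities (the geometric multiplicity of λ is n − rank(A − λI), which equals the number of Jordan blocks for λ):
  λ = 3: algebraic multiplicity = 2, geometric multiplicity = 2
  λ = 4: algebraic multiplicity = 2, geometric multiplicity = 1

Determining the block sizes for each eigenvalue:
  λ = 3: gm = am = 2, so every block has size 1 → block sizes [1, 1]
  λ = 4: one block (gm = 1), so the single block has size am = 2 → block sizes [2]

Assembling the blocks gives a Jordan form
J =
  [3, 0, 0, 0]
  [0, 3, 0, 0]
  [0, 0, 4, 1]
  [0, 0, 0, 4]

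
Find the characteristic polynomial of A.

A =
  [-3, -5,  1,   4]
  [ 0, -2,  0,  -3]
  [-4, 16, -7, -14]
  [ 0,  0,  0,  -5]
x^4 + 17*x^3 + 105*x^2 + 275*x + 250

Expanding det(x·I − A) (e.g. by cofactor expansion or by noting that A is similar to its Jordan form J, which has the same characteristic polynomial as A) gives
  χ_A(x) = x^4 + 17*x^3 + 105*x^2 + 275*x + 250
which factors as (x + 2)*(x + 5)^3. The eigenvalues (with algebraic multiplicities) are λ = -5 with multiplicity 3, λ = -2 with multiplicity 1.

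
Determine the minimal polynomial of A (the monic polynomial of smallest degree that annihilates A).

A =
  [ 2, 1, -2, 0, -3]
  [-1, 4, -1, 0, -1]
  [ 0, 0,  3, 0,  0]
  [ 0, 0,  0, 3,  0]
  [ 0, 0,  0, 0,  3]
x^3 - 9*x^2 + 27*x - 27

The characteristic polynomial is χ_A(x) = (x - 3)^5, so the eigenvalues are known. The minimal polynomial is
  m_A(x) = Π_λ (x − λ)^{k_λ}
where k_λ is the size of the *largest* Jordan block for λ (equivalently, the smallest k with (A − λI)^k v = 0 for every generalised eigenvector v of λ).

  λ = 3: largest Jordan block has size 3, contributing (x − 3)^3

So m_A(x) = (x - 3)^3 = x^3 - 9*x^2 + 27*x - 27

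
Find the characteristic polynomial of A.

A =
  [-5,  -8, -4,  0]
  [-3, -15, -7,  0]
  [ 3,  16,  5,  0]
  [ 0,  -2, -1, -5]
x^4 + 20*x^3 + 150*x^2 + 500*x + 625

Expanding det(x·I − A) (e.g. by cofactor expansion or by noting that A is similar to its Jordan form J, which has the same characteristic polynomial as A) gives
  χ_A(x) = x^4 + 20*x^3 + 150*x^2 + 500*x + 625
which factors as (x + 5)^4. The eigenvalues (with algebraic multiplicities) are λ = -5 with multiplicity 4.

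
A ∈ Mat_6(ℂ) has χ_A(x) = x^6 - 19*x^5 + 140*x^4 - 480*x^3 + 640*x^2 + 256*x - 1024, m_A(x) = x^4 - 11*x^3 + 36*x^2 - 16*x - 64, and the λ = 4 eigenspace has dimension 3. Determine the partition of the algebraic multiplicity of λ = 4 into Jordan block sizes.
Block sizes for λ = 4: [3, 1, 1]

Step 1 — from the characteristic polynomial, algebraic multiplicity of λ = 4 is 5. From dim ker(A − (4)·I) = 3, there are exactly 3 Jordan blocks for λ = 4.
Step 2 — from the minimal polynomial, the factor (x − 4)^3 tells us the largest block for λ = 4 has size 3.
Step 3 — with total size 5, 3 blocks, and largest block 3, the block sizes (in nonincreasing order) are [3, 1, 1].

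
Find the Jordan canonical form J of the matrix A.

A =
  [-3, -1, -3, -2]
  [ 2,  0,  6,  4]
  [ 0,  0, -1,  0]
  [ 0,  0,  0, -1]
J_1(-2) ⊕ J_2(-1) ⊕ J_1(-1)

The characteristic polynomial is
  det(x·I − A) = x^4 + 5*x^3 + 9*x^2 + 7*x + 2 = (x + 1)^3*(x + 2)

Eigenvalues and multiplicities (the geometric multiplicity of λ is n − rank(A − λI), which equals the number of Jordan blocks for λ):
  λ = -2: algebraic multiplicity = 1, geometric multiplicity = 1
  λ = -1: algebraic multiplicity = 3, geometric multiplicity = 2

Determining the block sizes for each eigenvalue:
  λ = -2: one block (gm = 1), so the single block has size am = 1 → block sizes [1]
  λ = -1: 2 blocks summing to 3 forces exactly one block of size 2 and the rest size 1 → block sizes [2, 1]

Assembling the blocks gives a Jordan form
J =
  [-2,  0,  0,  0]
  [ 0, -1,  1,  0]
  [ 0,  0, -1,  0]
  [ 0,  0,  0, -1]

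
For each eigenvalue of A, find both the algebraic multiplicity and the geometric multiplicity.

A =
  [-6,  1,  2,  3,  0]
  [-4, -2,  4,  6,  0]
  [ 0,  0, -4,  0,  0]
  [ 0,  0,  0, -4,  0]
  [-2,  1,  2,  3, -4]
λ = -4: alg = 5, geom = 4

Step 1 — factor the characteristic polynomial to read off the algebraic multiplicities:
  χ_A(x) = (x + 4)^5

Step 2 — compute geometric multiplicities via the rank-nullity identity g(λ) = n − rank(A − λI):
  rank(A − (-4)·I) = 1, so dim ker(A − (-4)·I) = n − 1 = 4

Summary:
  λ = -4: algebraic multiplicity = 5, geometric multiplicity = 4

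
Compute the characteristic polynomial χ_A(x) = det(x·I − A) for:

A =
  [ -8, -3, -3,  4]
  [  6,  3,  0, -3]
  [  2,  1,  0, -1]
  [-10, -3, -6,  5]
x^4

Expanding det(x·I − A) (e.g. by cofactor expansion or by noting that A is similar to its Jordan form J, which has the same characteristic polynomial as A) gives
  χ_A(x) = x^4
which factors as x^4. The eigenvalues (with algebraic multiplicities) are λ = 0 with multiplicity 4.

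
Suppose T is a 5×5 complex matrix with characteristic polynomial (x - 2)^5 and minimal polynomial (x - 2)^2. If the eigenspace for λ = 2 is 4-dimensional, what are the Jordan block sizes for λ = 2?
Block sizes for λ = 2: [2, 1, 1, 1]

Step 1 — from the characteristic polynomial, algebraic multiplicity of λ = 2 is 5. From dim ker(T − (2)·I) = 4, there are exactly 4 Jordan blocks for λ = 2.
Step 2 — from the minimal polynomial, the factor (x − 2)^2 tells us the largest block for λ = 2 has size 2.
Step 3 — with total size 5, 4 blocks, and largest block 2, the block sizes (in nonincreasing order) are [2, 1, 1, 1].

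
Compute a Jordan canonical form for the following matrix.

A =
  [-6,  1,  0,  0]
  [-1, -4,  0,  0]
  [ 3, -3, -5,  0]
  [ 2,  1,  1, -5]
J_2(-5) ⊕ J_2(-5)

The characteristic polynomial is
  det(x·I − A) = x^4 + 20*x^3 + 150*x^2 + 500*x + 625 = (x + 5)^4

Eigenvalues and multiplicities (the geometric multiplicity of λ is n − rank(A − λI), which equals the number of Jordan blocks for λ):
  λ = -5: algebraic multiplicity = 4, geometric multiplicity = 2

Determining the block sizes for each eigenvalue:
  λ = -5: with am = 4 and gm = 2, the partition is not yet determined (e.g. several partitions of 4 into 2 parts exist). Let N = A − (-5)·I. Computing rank(N^1) = 2, rank(N^2) = 0; the number of blocks of size ≥ j is rank(N^{j−1}) − rank(N^j), giving [2, 2]. So we have 2 block(s) of size 2 → block sizes [2, 2]

Assembling the blocks gives a Jordan form
J =
  [-5,  1,  0,  0]
  [ 0, -5,  0,  0]
  [ 0,  0, -5,  1]
  [ 0,  0,  0, -5]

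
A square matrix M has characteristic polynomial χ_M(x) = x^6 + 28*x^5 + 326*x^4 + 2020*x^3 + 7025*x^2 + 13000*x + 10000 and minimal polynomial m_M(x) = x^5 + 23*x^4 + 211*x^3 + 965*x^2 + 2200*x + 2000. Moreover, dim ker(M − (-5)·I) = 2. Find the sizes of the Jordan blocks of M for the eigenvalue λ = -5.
Block sizes for λ = -5: [3, 1]

Step 1 — from the characteristic polynomial, algebraic multiplicity of λ = -5 is 4. From dim ker(M − (-5)·I) = 2, there are exactly 2 Jordan blocks for λ = -5.
Step 2 — from the minimal polynomial, the factor (x + 5)^3 tells us the largest block for λ = -5 has size 3.
Step 3 — with total size 4, 2 blocks, and largest block 3, the block sizes (in nonincreasing order) are [3, 1].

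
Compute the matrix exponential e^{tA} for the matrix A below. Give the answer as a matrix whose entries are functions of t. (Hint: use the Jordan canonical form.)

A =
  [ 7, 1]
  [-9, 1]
e^{tA} =
  [3*t*exp(4*t) + exp(4*t), t*exp(4*t)]
  [-9*t*exp(4*t), -3*t*exp(4*t) + exp(4*t)]

Strategy: write A = P · J · P⁻¹ where J is a Jordan canonical form, so e^{tA} = P · e^{tJ} · P⁻¹, and e^{tJ} can be computed block-by-block.

A has Jordan form
J =
  [4, 1]
  [0, 4]
(up to reordering of blocks).

Per-block formulas:
  For a 2×2 Jordan block J_2(4): exp(t · J_2(4)) = e^(4t)·(I + t·N), where N is the 2×2 nilpotent shift.

After assembling e^{tJ} and conjugating by P, we get:

e^{tA} =
  [3*t*exp(4*t) + exp(4*t), t*exp(4*t)]
  [-9*t*exp(4*t), -3*t*exp(4*t) + exp(4*t)]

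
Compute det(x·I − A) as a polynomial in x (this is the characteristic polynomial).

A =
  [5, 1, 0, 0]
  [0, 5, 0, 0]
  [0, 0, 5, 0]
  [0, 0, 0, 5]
x^4 - 20*x^3 + 150*x^2 - 500*x + 625

Expanding det(x·I − A) (e.g. by cofactor expansion or by noting that A is similar to its Jordan form J, which has the same characteristic polynomial as A) gives
  χ_A(x) = x^4 - 20*x^3 + 150*x^2 - 500*x + 625
which factors as (x - 5)^4. The eigenvalues (with algebraic multiplicities) are λ = 5 with multiplicity 4.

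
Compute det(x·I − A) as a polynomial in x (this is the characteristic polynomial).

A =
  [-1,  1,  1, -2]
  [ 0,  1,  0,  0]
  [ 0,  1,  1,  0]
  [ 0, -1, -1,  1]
x^4 - 2*x^3 + 2*x - 1

Expanding det(x·I − A) (e.g. by cofactor expansion or by noting that A is similar to its Jordan form J, which has the same characteristic polynomial as A) gives
  χ_A(x) = x^4 - 2*x^3 + 2*x - 1
which factors as (x - 1)^3*(x + 1). The eigenvalues (with algebraic multiplicities) are λ = -1 with multiplicity 1, λ = 1 with multiplicity 3.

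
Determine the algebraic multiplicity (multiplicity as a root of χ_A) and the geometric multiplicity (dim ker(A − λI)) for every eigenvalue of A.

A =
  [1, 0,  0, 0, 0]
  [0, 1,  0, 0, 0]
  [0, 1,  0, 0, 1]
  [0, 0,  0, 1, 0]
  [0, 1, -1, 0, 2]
λ = 1: alg = 5, geom = 4

Step 1 — factor the characteristic polynomial to read off the algebraic multiplicities:
  χ_A(x) = (x - 1)^5

Step 2 — compute geometric multiplicities via the rank-nullity identity g(λ) = n − rank(A − λI):
  rank(A − (1)·I) = 1, so dim ker(A − (1)·I) = n − 1 = 4

Summary:
  λ = 1: algebraic multiplicity = 5, geometric multiplicity = 4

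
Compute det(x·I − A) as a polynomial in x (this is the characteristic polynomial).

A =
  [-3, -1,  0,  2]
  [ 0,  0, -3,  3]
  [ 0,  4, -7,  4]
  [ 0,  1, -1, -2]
x^4 + 12*x^3 + 54*x^2 + 108*x + 81

Expanding det(x·I − A) (e.g. by cofactor expansion or by noting that A is similar to its Jordan form J, which has the same characteristic polynomial as A) gives
  χ_A(x) = x^4 + 12*x^3 + 54*x^2 + 108*x + 81
which factors as (x + 3)^4. The eigenvalues (with algebraic multiplicities) are λ = -3 with multiplicity 4.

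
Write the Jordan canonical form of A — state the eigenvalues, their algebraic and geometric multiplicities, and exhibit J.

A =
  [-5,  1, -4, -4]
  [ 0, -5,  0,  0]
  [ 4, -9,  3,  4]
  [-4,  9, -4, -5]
J_2(-5) ⊕ J_1(-1) ⊕ J_1(-1)

The characteristic polynomial is
  det(x·I − A) = x^4 + 12*x^3 + 46*x^2 + 60*x + 25 = (x + 1)^2*(x + 5)^2

Eigenvalues and multiplicities (the geometric multiplicity of λ is n − rank(A − λI), which equals the number of Jordan blocks for λ):
  λ = -5: algebraic multiplicity = 2, geometric multiplicity = 1
  λ = -1: algebraic multiplicity = 2, geometric multiplicity = 2

Determining the block sizes for each eigenvalue:
  λ = -5: one block (gm = 1), so the single block has size am = 2 → block sizes [2]
  λ = -1: gm = am = 2, so every block has size 1 → block sizes [1, 1]

Assembling the blocks gives a Jordan form
J =
  [-5,  1,  0,  0]
  [ 0, -5,  0,  0]
  [ 0,  0, -1,  0]
  [ 0,  0,  0, -1]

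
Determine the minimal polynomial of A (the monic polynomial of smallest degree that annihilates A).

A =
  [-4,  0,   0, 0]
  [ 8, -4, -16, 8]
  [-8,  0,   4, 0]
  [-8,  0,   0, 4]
x^2 - 16

The characteristic polynomial is χ_A(x) = (x - 4)^2*(x + 4)^2, so the eigenvalues are known. The minimal polynomial is
  m_A(x) = Π_λ (x − λ)^{k_λ}
where k_λ is the size of the *largest* Jordan block for λ (equivalently, the smallest k with (A − λI)^k v = 0 for every generalised eigenvector v of λ).

  λ = -4: largest Jordan block has size 1, contributing (x + 4)
  λ = 4: largest Jordan block has size 1, contributing (x − 4)

So m_A(x) = (x - 4)*(x + 4) = x^2 - 16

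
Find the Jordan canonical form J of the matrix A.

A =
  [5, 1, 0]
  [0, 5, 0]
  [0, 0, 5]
J_2(5) ⊕ J_1(5)

The characteristic polynomial is
  det(x·I − A) = x^3 - 15*x^2 + 75*x - 125 = (x - 5)^3

Eigenvalues and multiplicities (the geometric multiplicity of λ is n − rank(A − λI), which equals the number of Jordan blocks for λ):
  λ = 5: algebraic multiplicity = 3, geometric multiplicity = 2

Determining the block sizes for each eigenvalue:
  λ = 5: 2 blocks summing to 3 forces exactly one block of size 2 and the rest size 1 → block sizes [2, 1]

Assembling the blocks gives a Jordan form
J =
  [5, 1, 0]
  [0, 5, 0]
  [0, 0, 5]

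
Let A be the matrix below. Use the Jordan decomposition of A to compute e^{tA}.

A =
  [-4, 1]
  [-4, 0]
e^{tA} =
  [-2*t*exp(-2*t) + exp(-2*t), t*exp(-2*t)]
  [-4*t*exp(-2*t), 2*t*exp(-2*t) + exp(-2*t)]

Strategy: write A = P · J · P⁻¹ where J is a Jordan canonical form, so e^{tA} = P · e^{tJ} · P⁻¹, and e^{tJ} can be computed block-by-block.

A has Jordan form
J =
  [-2,  1]
  [ 0, -2]
(up to reordering of blocks).

Per-block formulas:
  For a 2×2 Jordan block J_2(-2): exp(t · J_2(-2)) = e^(-2t)·(I + t·N), where N is the 2×2 nilpotent shift.

After assembling e^{tJ} and conjugating by P, we get:

e^{tA} =
  [-2*t*exp(-2*t) + exp(-2*t), t*exp(-2*t)]
  [-4*t*exp(-2*t), 2*t*exp(-2*t) + exp(-2*t)]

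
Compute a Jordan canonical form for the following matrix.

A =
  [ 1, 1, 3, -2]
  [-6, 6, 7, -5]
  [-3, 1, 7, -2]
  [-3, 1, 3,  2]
J_3(4) ⊕ J_1(4)

The characteristic polynomial is
  det(x·I − A) = x^4 - 16*x^3 + 96*x^2 - 256*x + 256 = (x - 4)^4

Eigenvalues and multiplicities (the geometric multiplicity of λ is n − rank(A − λI), which equals the number of Jordan blocks for λ):
  λ = 4: algebraic multiplicity = 4, geometric multiplicity = 2

Determining the block sizes for each eigenvalue:
  λ = 4: with am = 4 and gm = 2, the partition is not yet determined (e.g. several partitions of 4 into 2 parts exist). Let N = A − (4)·I. Computing rank(N^1) = 2, rank(N^2) = 1, rank(N^3) = 0; the number of blocks of size ≥ j is rank(N^{j−1}) − rank(N^j), giving [2, 1, 1]. So we have 1 block(s) of size 3, 1 block(s) of size 1 → block sizes [3, 1]

Assembling the blocks gives a Jordan form
J =
  [4, 1, 0, 0]
  [0, 4, 1, 0]
  [0, 0, 4, 0]
  [0, 0, 0, 4]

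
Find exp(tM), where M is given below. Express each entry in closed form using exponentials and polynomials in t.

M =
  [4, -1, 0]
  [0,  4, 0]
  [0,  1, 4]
e^{tM} =
  [exp(4*t), -t*exp(4*t), 0]
  [0, exp(4*t), 0]
  [0, t*exp(4*t), exp(4*t)]

Strategy: write M = P · J · P⁻¹ where J is a Jordan canonical form, so e^{tM} = P · e^{tJ} · P⁻¹, and e^{tJ} can be computed block-by-block.

M has Jordan form
J =
  [4, 1, 0]
  [0, 4, 0]
  [0, 0, 4]
(up to reordering of blocks).

Per-block formulas:
  For a 1×1 block at λ = 4: exp(t · [4]) = [e^(4t)].
  For a 2×2 Jordan block J_2(4): exp(t · J_2(4)) = e^(4t)·(I + t·N), where N is the 2×2 nilpotent shift.

After assembling e^{tJ} and conjugating by P, we get:

e^{tM} =
  [exp(4*t), -t*exp(4*t), 0]
  [0, exp(4*t), 0]
  [0, t*exp(4*t), exp(4*t)]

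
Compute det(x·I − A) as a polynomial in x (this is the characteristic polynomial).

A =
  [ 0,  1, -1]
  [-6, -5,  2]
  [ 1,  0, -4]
x^3 + 9*x^2 + 27*x + 27

Expanding det(x·I − A) (e.g. by cofactor expansion or by noting that A is similar to its Jordan form J, which has the same characteristic polynomial as A) gives
  χ_A(x) = x^3 + 9*x^2 + 27*x + 27
which factors as (x + 3)^3. The eigenvalues (with algebraic multiplicities) are λ = -3 with multiplicity 3.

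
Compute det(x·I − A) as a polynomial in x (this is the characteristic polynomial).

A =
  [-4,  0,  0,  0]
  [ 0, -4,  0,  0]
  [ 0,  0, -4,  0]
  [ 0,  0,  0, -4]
x^4 + 16*x^3 + 96*x^2 + 256*x + 256

Expanding det(x·I − A) (e.g. by cofactor expansion or by noting that A is similar to its Jordan form J, which has the same characteristic polynomial as A) gives
  χ_A(x) = x^4 + 16*x^3 + 96*x^2 + 256*x + 256
which factors as (x + 4)^4. The eigenvalues (with algebraic multiplicities) are λ = -4 with multiplicity 4.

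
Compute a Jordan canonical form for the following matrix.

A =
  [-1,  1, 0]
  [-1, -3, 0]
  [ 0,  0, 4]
J_2(-2) ⊕ J_1(4)

The characteristic polynomial is
  det(x·I − A) = x^3 - 12*x - 16 = (x - 4)*(x + 2)^2

Eigenvalues and multiplicities (the geometric multiplicity of λ is n − rank(A − λI), which equals the number of Jordan blocks for λ):
  λ = -2: algebraic multiplicity = 2, geometric multiplicity = 1
  λ = 4: algebraic multiplicity = 1, geometric multiplicity = 1

Determining the block sizes for each eigenvalue:
  λ = -2: one block (gm = 1), so the single block has size am = 2 → block sizes [2]
  λ = 4: one block (gm = 1), so the single block has size am = 1 → block sizes [1]

Assembling the blocks gives a Jordan form
J =
  [-2,  1, 0]
  [ 0, -2, 0]
  [ 0,  0, 4]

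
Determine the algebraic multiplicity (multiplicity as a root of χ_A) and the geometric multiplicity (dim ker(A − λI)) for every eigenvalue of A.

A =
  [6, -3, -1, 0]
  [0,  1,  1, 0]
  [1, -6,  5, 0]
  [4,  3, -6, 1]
λ = 1: alg = 1, geom = 1; λ = 4: alg = 3, geom = 1

Step 1 — factor the characteristic polynomial to read off the algebraic multiplicities:
  χ_A(x) = (x - 4)^3*(x - 1)

Step 2 — compute geometric multiplicities via the rank-nullity identity g(λ) = n − rank(A − λI):
  rank(A − (1)·I) = 3, so dim ker(A − (1)·I) = n − 3 = 1
  rank(A − (4)·I) = 3, so dim ker(A − (4)·I) = n − 3 = 1

Summary:
  λ = 1: algebraic multiplicity = 1, geometric multiplicity = 1
  λ = 4: algebraic multiplicity = 3, geometric multiplicity = 1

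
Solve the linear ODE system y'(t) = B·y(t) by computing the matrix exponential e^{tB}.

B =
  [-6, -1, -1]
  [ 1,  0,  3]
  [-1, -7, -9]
e^{tB} =
  [t^2*exp(-5*t)/2 - t*exp(-5*t) + exp(-5*t), 3*t^2*exp(-5*t)/2 - t*exp(-5*t), t^2*exp(-5*t) - t*exp(-5*t)]
  [t^2*exp(-5*t)/2 + t*exp(-5*t), 3*t^2*exp(-5*t)/2 + 5*t*exp(-5*t) + exp(-5*t), t^2*exp(-5*t) + 3*t*exp(-5*t)]
  [-t^2*exp(-5*t) - t*exp(-5*t), -3*t^2*exp(-5*t) - 7*t*exp(-5*t), -2*t^2*exp(-5*t) - 4*t*exp(-5*t) + exp(-5*t)]

Strategy: write B = P · J · P⁻¹ where J is a Jordan canonical form, so e^{tB} = P · e^{tJ} · P⁻¹, and e^{tJ} can be computed block-by-block.

B has Jordan form
J =
  [-5,  1,  0]
  [ 0, -5,  1]
  [ 0,  0, -5]
(up to reordering of blocks).

Per-block formulas:
  For a 3×3 Jordan block J_3(-5): exp(t · J_3(-5)) = e^(-5t)·(I + t·N + (t^2/2)·N^2), where N is the 3×3 nilpotent shift.

After assembling e^{tJ} and conjugating by P, we get:

e^{tB} =
  [t^2*exp(-5*t)/2 - t*exp(-5*t) + exp(-5*t), 3*t^2*exp(-5*t)/2 - t*exp(-5*t), t^2*exp(-5*t) - t*exp(-5*t)]
  [t^2*exp(-5*t)/2 + t*exp(-5*t), 3*t^2*exp(-5*t)/2 + 5*t*exp(-5*t) + exp(-5*t), t^2*exp(-5*t) + 3*t*exp(-5*t)]
  [-t^2*exp(-5*t) - t*exp(-5*t), -3*t^2*exp(-5*t) - 7*t*exp(-5*t), -2*t^2*exp(-5*t) - 4*t*exp(-5*t) + exp(-5*t)]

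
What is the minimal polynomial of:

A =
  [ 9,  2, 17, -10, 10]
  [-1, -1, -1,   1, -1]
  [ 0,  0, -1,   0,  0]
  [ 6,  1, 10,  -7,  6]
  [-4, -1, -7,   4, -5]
x^3 + 3*x^2 + 3*x + 1

The characteristic polynomial is χ_A(x) = (x + 1)^5, so the eigenvalues are known. The minimal polynomial is
  m_A(x) = Π_λ (x − λ)^{k_λ}
where k_λ is the size of the *largest* Jordan block for λ (equivalently, the smallest k with (A − λI)^k v = 0 for every generalised eigenvector v of λ).

  λ = -1: largest Jordan block has size 3, contributing (x + 1)^3

So m_A(x) = (x + 1)^3 = x^3 + 3*x^2 + 3*x + 1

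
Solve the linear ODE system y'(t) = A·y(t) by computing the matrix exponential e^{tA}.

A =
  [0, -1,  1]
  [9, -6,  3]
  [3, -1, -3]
e^{tA} =
  [3*t^2*exp(-3*t)/2 + 3*t*exp(-3*t) + exp(-3*t), -t^2*exp(-3*t)/2 - t*exp(-3*t), t*exp(-3*t)]
  [9*t^2*exp(-3*t)/2 + 9*t*exp(-3*t), -3*t^2*exp(-3*t)/2 - 3*t*exp(-3*t) + exp(-3*t), 3*t*exp(-3*t)]
  [3*t*exp(-3*t), -t*exp(-3*t), exp(-3*t)]

Strategy: write A = P · J · P⁻¹ where J is a Jordan canonical form, so e^{tA} = P · e^{tJ} · P⁻¹, and e^{tJ} can be computed block-by-block.

A has Jordan form
J =
  [-3,  1,  0]
  [ 0, -3,  1]
  [ 0,  0, -3]
(up to reordering of blocks).

Per-block formulas:
  For a 3×3 Jordan block J_3(-3): exp(t · J_3(-3)) = e^(-3t)·(I + t·N + (t^2/2)·N^2), where N is the 3×3 nilpotent shift.

After assembling e^{tJ} and conjugating by P, we get:

e^{tA} =
  [3*t^2*exp(-3*t)/2 + 3*t*exp(-3*t) + exp(-3*t), -t^2*exp(-3*t)/2 - t*exp(-3*t), t*exp(-3*t)]
  [9*t^2*exp(-3*t)/2 + 9*t*exp(-3*t), -3*t^2*exp(-3*t)/2 - 3*t*exp(-3*t) + exp(-3*t), 3*t*exp(-3*t)]
  [3*t*exp(-3*t), -t*exp(-3*t), exp(-3*t)]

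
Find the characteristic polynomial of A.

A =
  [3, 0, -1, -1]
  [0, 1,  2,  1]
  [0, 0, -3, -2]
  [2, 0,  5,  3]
x^4 - 4*x^3 + 6*x^2 - 4*x + 1

Expanding det(x·I − A) (e.g. by cofactor expansion or by noting that A is similar to its Jordan form J, which has the same characteristic polynomial as A) gives
  χ_A(x) = x^4 - 4*x^3 + 6*x^2 - 4*x + 1
which factors as (x - 1)^4. The eigenvalues (with algebraic multiplicities) are λ = 1 with multiplicity 4.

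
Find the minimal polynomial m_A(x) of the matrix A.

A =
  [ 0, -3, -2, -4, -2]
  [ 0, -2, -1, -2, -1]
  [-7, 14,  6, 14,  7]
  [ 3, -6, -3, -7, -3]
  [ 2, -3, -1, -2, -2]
x^3 + 3*x^2 + 3*x + 1

The characteristic polynomial is χ_A(x) = (x + 1)^5, so the eigenvalues are known. The minimal polynomial is
  m_A(x) = Π_λ (x − λ)^{k_λ}
where k_λ is the size of the *largest* Jordan block for λ (equivalently, the smallest k with (A − λI)^k v = 0 for every generalised eigenvector v of λ).

  λ = -1: largest Jordan block has size 3, contributing (x + 1)^3

So m_A(x) = (x + 1)^3 = x^3 + 3*x^2 + 3*x + 1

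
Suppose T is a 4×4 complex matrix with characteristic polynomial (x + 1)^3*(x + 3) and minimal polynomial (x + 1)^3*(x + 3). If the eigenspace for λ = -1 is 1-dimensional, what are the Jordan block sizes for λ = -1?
Block sizes for λ = -1: [3]

Step 1 — from the characteristic polynomial, algebraic multiplicity of λ = -1 is 3. From dim ker(T − (-1)·I) = 1, there are exactly 1 Jordan blocks for λ = -1.
Step 2 — from the minimal polynomial, the factor (x + 1)^3 tells us the largest block for λ = -1 has size 3.
Step 3 — with total size 3, 1 blocks, and largest block 3, the block sizes (in nonincreasing order) are [3].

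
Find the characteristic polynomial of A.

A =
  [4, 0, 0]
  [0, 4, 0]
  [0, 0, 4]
x^3 - 12*x^2 + 48*x - 64

Expanding det(x·I − A) (e.g. by cofactor expansion or by noting that A is similar to its Jordan form J, which has the same characteristic polynomial as A) gives
  χ_A(x) = x^3 - 12*x^2 + 48*x - 64
which factors as (x - 4)^3. The eigenvalues (with algebraic multiplicities) are λ = 4 with multiplicity 3.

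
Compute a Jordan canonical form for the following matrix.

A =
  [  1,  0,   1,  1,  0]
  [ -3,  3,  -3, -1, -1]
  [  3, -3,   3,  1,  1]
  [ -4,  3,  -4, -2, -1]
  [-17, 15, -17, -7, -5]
J_2(0) ⊕ J_2(0) ⊕ J_1(0)

The characteristic polynomial is
  det(x·I − A) = x^5

Eigenvalues and multiplicities (the geometric multiplicity of λ is n − rank(A − λI), which equals the number of Jordan blocks for λ):
  λ = 0: algebraic multiplicity = 5, geometric multiplicity = 3

Determining the block sizes for each eigenvalue:
  λ = 0: with am = 5 and gm = 3, the partition is not yet determined (e.g. several partitions of 5 into 3 parts exist). Let N = A − (0)·I. Computing rank(N^1) = 2, rank(N^2) = 0; the number of blocks of size ≥ j is rank(N^{j−1}) − rank(N^j), giving [3, 2]. So we have 2 block(s) of size 2, 1 block(s) of size 1 → block sizes [2, 2, 1]

Assembling the blocks gives a Jordan form
J =
  [0, 1, 0, 0, 0]
  [0, 0, 0, 0, 0]
  [0, 0, 0, 1, 0]
  [0, 0, 0, 0, 0]
  [0, 0, 0, 0, 0]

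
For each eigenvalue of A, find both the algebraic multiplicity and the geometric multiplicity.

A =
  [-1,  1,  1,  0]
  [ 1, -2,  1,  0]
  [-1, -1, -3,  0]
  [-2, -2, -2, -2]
λ = -2: alg = 4, geom = 2

Step 1 — factor the characteristic polynomial to read off the algebraic multiplicities:
  χ_A(x) = (x + 2)^4

Step 2 — compute geometric multiplicities via the rank-nullity identity g(λ) = n − rank(A − λI):
  rank(A − (-2)·I) = 2, so dim ker(A − (-2)·I) = n − 2 = 2

Summary:
  λ = -2: algebraic multiplicity = 4, geometric multiplicity = 2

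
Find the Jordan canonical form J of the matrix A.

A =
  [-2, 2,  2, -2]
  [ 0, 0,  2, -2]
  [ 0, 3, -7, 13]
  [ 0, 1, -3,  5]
J_1(-2) ⊕ J_1(-2) ⊕ J_2(0)

The characteristic polynomial is
  det(x·I − A) = x^4 + 4*x^3 + 4*x^2 = x^2*(x + 2)^2

Eigenvalues and multiplicities (the geometric multiplicity of λ is n − rank(A − λI), which equals the number of Jordan blocks for λ):
  λ = -2: algebraic multiplicity = 2, geometric multiplicity = 2
  λ = 0: algebraic multiplicity = 2, geometric multiplicity = 1

Determining the block sizes for each eigenvalue:
  λ = -2: gm = am = 2, so every block has size 1 → block sizes [1, 1]
  λ = 0: one block (gm = 1), so the single block has size am = 2 → block sizes [2]

Assembling the blocks gives a Jordan form
J =
  [-2,  0, 0, 0]
  [ 0, -2, 0, 0]
  [ 0,  0, 0, 1]
  [ 0,  0, 0, 0]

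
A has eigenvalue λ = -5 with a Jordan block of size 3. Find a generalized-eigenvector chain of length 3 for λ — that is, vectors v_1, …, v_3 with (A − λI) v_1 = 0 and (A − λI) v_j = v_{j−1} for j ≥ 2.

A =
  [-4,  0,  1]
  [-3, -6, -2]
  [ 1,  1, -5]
A Jordan chain for λ = -5 of length 3:
v_1 = (2, -2, -2)ᵀ
v_2 = (1, -3, 1)ᵀ
v_3 = (1, 0, 0)ᵀ

Let N = A − (-5)·I. We want v_3 with N^3 v_3 = 0 but N^2 v_3 ≠ 0; then v_{j-1} := N · v_j for j = 3, …, 2.

Pick v_3 = (1, 0, 0)ᵀ.
Then v_2 = N · v_3 = (1, -3, 1)ᵀ.
Then v_1 = N · v_2 = (2, -2, -2)ᵀ.

Sanity check: (A − (-5)·I) v_1 = (0, 0, 0)ᵀ = 0. ✓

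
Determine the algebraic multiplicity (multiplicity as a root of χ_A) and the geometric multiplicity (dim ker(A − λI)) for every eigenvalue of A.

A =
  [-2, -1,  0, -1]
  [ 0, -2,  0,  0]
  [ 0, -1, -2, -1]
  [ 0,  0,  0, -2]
λ = -2: alg = 4, geom = 3

Step 1 — factor the characteristic polynomial to read off the algebraic multiplicities:
  χ_A(x) = (x + 2)^4

Step 2 — compute geometric multiplicities via the rank-nullity identity g(λ) = n − rank(A − λI):
  rank(A − (-2)·I) = 1, so dim ker(A − (-2)·I) = n − 1 = 3

Summary:
  λ = -2: algebraic multiplicity = 4, geometric multiplicity = 3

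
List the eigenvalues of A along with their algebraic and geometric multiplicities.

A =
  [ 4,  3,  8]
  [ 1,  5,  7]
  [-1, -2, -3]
λ = 2: alg = 3, geom = 1

Step 1 — factor the characteristic polynomial to read off the algebraic multiplicities:
  χ_A(x) = (x - 2)^3

Step 2 — compute geometric multiplicities via the rank-nullity identity g(λ) = n − rank(A − λI):
  rank(A − (2)·I) = 2, so dim ker(A − (2)·I) = n − 2 = 1

Summary:
  λ = 2: algebraic multiplicity = 3, geometric multiplicity = 1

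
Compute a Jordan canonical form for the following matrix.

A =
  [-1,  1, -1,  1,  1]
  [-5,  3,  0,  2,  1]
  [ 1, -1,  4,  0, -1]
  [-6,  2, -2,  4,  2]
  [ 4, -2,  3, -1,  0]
J_3(2) ⊕ J_1(2) ⊕ J_1(2)

The characteristic polynomial is
  det(x·I − A) = x^5 - 10*x^4 + 40*x^3 - 80*x^2 + 80*x - 32 = (x - 2)^5

Eigenvalues and multiplicities (the geometric multiplicity of λ is n − rank(A − λI), which equals the number of Jordan blocks for λ):
  λ = 2: algebraic multiplicity = 5, geometric multiplicity = 3

Determining the block sizes for each eigenvalue:
  λ = 2: with am = 5 and gm = 3, the partition is not yet determined (e.g. several partitions of 5 into 3 parts exist). Let N = A − (2)·I. Computing rank(N^1) = 2, rank(N^2) = 1, rank(N^3) = 0; the number of blocks of size ≥ j is rank(N^{j−1}) − rank(N^j), giving [3, 1, 1]. So we have 1 block(s) of size 3, 2 block(s) of size 1 → block sizes [3, 1, 1]

Assembling the blocks gives a Jordan form
J =
  [2, 1, 0, 0, 0]
  [0, 2, 1, 0, 0]
  [0, 0, 2, 0, 0]
  [0, 0, 0, 2, 0]
  [0, 0, 0, 0, 2]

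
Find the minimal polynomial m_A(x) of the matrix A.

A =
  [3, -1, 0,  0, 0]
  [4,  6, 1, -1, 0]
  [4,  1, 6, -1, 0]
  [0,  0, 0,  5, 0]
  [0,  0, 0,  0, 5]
x^3 - 15*x^2 + 75*x - 125

The characteristic polynomial is χ_A(x) = (x - 5)^5, so the eigenvalues are known. The minimal polynomial is
  m_A(x) = Π_λ (x − λ)^{k_λ}
where k_λ is the size of the *largest* Jordan block for λ (equivalently, the smallest k with (A − λI)^k v = 0 for every generalised eigenvector v of λ).

  λ = 5: largest Jordan block has size 3, contributing (x − 5)^3

So m_A(x) = (x - 5)^3 = x^3 - 15*x^2 + 75*x - 125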